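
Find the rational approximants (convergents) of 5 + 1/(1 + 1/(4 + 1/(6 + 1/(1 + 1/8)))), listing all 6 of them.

5/1, 6/1, 29/5, 180/31, 209/36, 1852/319

Using the convergent recurrence p_i = a_i*p_{i-1} + p_{i-2}, q_i = a_i*q_{i-1} + q_{i-2} with p_{-2}=0, p_{-1}=1, q_{-2}=1, q_{-1}=0:
  i=0: a_0=5, p_0 = 5*1 + 0 = 5, q_0 = 5*0 + 1 = 1.
  i=1: a_1=1, p_1 = 1*5 + 1 = 6, q_1 = 1*1 + 0 = 1.
  i=2: a_2=4, p_2 = 4*6 + 5 = 29, q_2 = 4*1 + 1 = 5.
  i=3: a_3=6, p_3 = 6*29 + 6 = 180, q_3 = 6*5 + 1 = 31.
  i=4: a_4=1, p_4 = 1*180 + 29 = 209, q_4 = 1*31 + 5 = 36.
  i=5: a_5=8, p_5 = 8*209 + 180 = 1852, q_5 = 8*36 + 31 = 319.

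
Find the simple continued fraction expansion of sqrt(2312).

Write x_i = (sqrt(2312) + m_i)/d_i with (m_0, d_0) = (0, 1). a_0 = floor(sqrt(2312)) = 48, since 48^2 = 2304 <= 2312 < 2401 = 49^2.
Iterate m_{i+1} = d_i*a_i - m_i, d_{i+1} = (2312 - m_{i+1}^2)/d_i, a_{i+1} = floor((a_0 + m_{i+1})/d_{i+1}):
  m_1 = 1*48 - 0 = 48, d_1 = (2312 - 48^2)/1 = 8/1 = 8, a_1 = floor((48 + 48)/8) = 12.
  m_2 = 8*12 - 48 = 48, d_2 = (2312 - 48^2)/8 = 8/8 = 1, a_2 = floor((48 + 48)/1) = 96.
  m_3 = 1*96 - 48 = 48, d_3 = (2312 - 48^2)/1 = 8/1 = 8: (m_3, d_3) = (m_1, d_1) = (48, 8), so from here the quotients repeat a_1, a_2; the period length is 2.
Hence the expansion of sqrt(2312) is a_0 = 48 followed by the repeating block 12, 96 (period 2).

[48; (12, 96)]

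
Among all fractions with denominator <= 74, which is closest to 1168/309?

Expand x = 1168/309 as a continued fraction with the Euclidean algorithm:
  1168 = 3*309 + 241, so a_0 = 3.
  309 = 1*241 + 68, so a_1 = 1.
  241 = 3*68 + 37, so a_2 = 3.
  68 = 1*37 + 31, so a_3 = 1.
  37 = 1*31 + 6, so a_4 = 1.
  31 = 5*6 + 1, so a_5 = 5.
  6 = 6*1 + 0, so a_6 = 6.
so x = [3; 1, 3, 1, 1, 5, 6].
Convergents (p_i = a_i*p_{i-1} + p_{i-2}, q_i = a_i*q_{i-1} + q_{i-2} with p_{-2}=0, p_{-1}=1, q_{-2}=1, q_{-1}=0), until the denominator exceeds 74:
  i=0: a_0=3, p_0 = 3*1 + 0 = 3, q_0 = 3*0 + 1 = 1.
  i=1: a_1=1, p_1 = 1*3 + 1 = 4, q_1 = 1*1 + 0 = 1.
  i=2: a_2=3, p_2 = 3*4 + 3 = 15, q_2 = 3*1 + 1 = 4.
  i=3: a_3=1, p_3 = 1*15 + 4 = 19, q_3 = 1*4 + 1 = 5.
  i=4: a_4=1, p_4 = 1*19 + 15 = 34, q_4 = 1*5 + 4 = 9.
  i=5: a_5=5, p_5 = 5*34 + 19 = 189, q_5 = 5*9 + 5 = 50.
  i=6: a_6=6, p_6 = 6*189 + 34 = 1168, q_6 = 6*50 + 9 = 309.
q_6 = 309 > 74, so the last convergent with denominator <= 74 is p_5/q_5 = 189/50.
The closest fraction with denominator <= 74 is either p_5/q_5 or the intermediate fraction (k*p_5 + p_4)/(k*q_5 + q_4) with the largest k >= 1 whose denominator stays <= 74; these approach x as k grows, and every other convergent or intermediate fraction in range is farther away.
Largest k: floor((74 - q_4)/q_5) = floor((74 - 9)/50) = 1.
That gives (1*189 + 34)/(1*50 + 9) = 223/59.
Compare the errors: |x - 189/50| = |1168*50 - 189*309|/(309*50) = 1/15450, and |x - 223/59| = |1168*59 - 223*309|/(309*59) = 5/18231.
Cross-multiplying, 1*18231 = 18231 < 77250 = 5*15450, so 1/15450 is smaller: the convergent 189/50 is closer to x than 223/59.

189/50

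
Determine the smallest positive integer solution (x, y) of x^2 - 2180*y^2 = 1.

(x, y) = (1961, 42)

First expand sqrt(2180) as a continued fraction. With x_i = (sqrt(2180) + m_i)/d_i and (m_0, d_0) = (0, 1): a_0 = floor(sqrt(2180)) = 46, since 46^2 = 2116 <= 2180 < 2209 = 47^2.
Iterate m_{i+1} = d_i*a_i - m_i, d_{i+1} = (2180 - m_{i+1}^2)/d_i, a_{i+1} = floor((a_0 + m_{i+1})/d_{i+1}):
  m_1 = 1*46 - 0 = 46, d_1 = (2180 - 46^2)/1 = 64/1 = 64, a_1 = floor((46 + 46)/64) = 1.
  m_2 = 64*1 - 46 = 18, d_2 = (2180 - 18^2)/64 = 1856/64 = 29, a_2 = floor((46 + 18)/29) = 2.
  m_3 = 29*2 - 18 = 40, d_3 = (2180 - 40^2)/29 = 580/29 = 20, a_3 = floor((46 + 40)/20) = 4.
  m_4 = 20*4 - 40 = 40, d_4 = (2180 - 40^2)/20 = 580/20 = 29, a_4 = floor((46 + 40)/29) = 2.
  m_5 = 29*2 - 40 = 18, d_5 = (2180 - 18^2)/29 = 1856/29 = 64, a_5 = floor((46 + 18)/64) = 1.
  m_6 = 64*1 - 18 = 46, d_6 = (2180 - 46^2)/64 = 64/64 = 1, a_6 = floor((46 + 46)/1) = 92.
  m_7 = 1*92 - 46 = 46, d_7 = (2180 - 46^2)/1 = 64/1 = 64: (m_7, d_7) = (m_1, d_1) = (46, 64), so from here the quotients repeat a_1, ..., a_6; the period length is 6.
So sqrt(2180) = [46; (1, 2, 4, 2, 1, 92)] with period length k = 6.
k is even, so the fundamental solution of x^2 - 2180y^2 = 1 is (p_{k-1}, q_{k-1}) = (p_5, q_5); compute convergents through index 5.
Convergents (p_i = a_i*p_{i-1} + p_{i-2}, q_i = a_i*q_{i-1} + q_{i-2} with p_{-2}=0, p_{-1}=1, q_{-2}=1, q_{-1}=0):
  i=0: a_0=46, p_0 = 46*1 + 0 = 46, q_0 = 46*0 + 1 = 1.
  i=1: a_1=1, p_1 = 1*46 + 1 = 47, q_1 = 1*1 + 0 = 1.
  i=2: a_2=2, p_2 = 2*47 + 46 = 140, q_2 = 2*1 + 1 = 3.
  i=3: a_3=4, p_3 = 4*140 + 47 = 607, q_3 = 4*3 + 1 = 13.
  i=4: a_4=2, p_4 = 2*607 + 140 = 1354, q_4 = 2*13 + 3 = 29.
  i=5: a_5=1, p_5 = 1*1354 + 607 = 1961, q_5 = 1*29 + 13 = 42.
Check: 1961^2 - 2180*42^2 = 3845521 - 3845520 = 1, so (x, y) = (1961, 42) solves the equation, and by the theorem it is the least positive solution.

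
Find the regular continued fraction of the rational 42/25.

Run the Euclidean algorithm on 42 and 25; the successive quotients are the partial quotients a_0, a_1, ... (each step inverts the fractional part left over by the previous one):
  42 = 1*25 + 17, so a_0 = 1.
  25 = 1*17 + 8, so a_1 = 1.
  17 = 2*8 + 1, so a_2 = 2.
  8 = 8*1 + 0, so a_3 = 8.
The remainder reaches 0 after 4 divisions, so the expansion has 4 partial quotients, read off in order.

[1; 1, 2, 8]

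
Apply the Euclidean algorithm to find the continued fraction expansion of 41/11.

[3; 1, 2, 1, 2]

Run the Euclidean algorithm on 41 and 11; the successive quotients are the partial quotients a_0, a_1, ... (each step inverts the fractional part left over by the previous one):
  41 = 3*11 + 8, so a_0 = 3.
  11 = 1*8 + 3, so a_1 = 1.
  8 = 2*3 + 2, so a_2 = 2.
  3 = 1*2 + 1, so a_3 = 1.
  2 = 2*1 + 0, so a_4 = 2.
The remainder reaches 0 after 5 divisions, so the expansion has 5 partial quotients, read off in order.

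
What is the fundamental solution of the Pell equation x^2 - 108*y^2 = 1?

(x, y) = (1351, 130)

First expand sqrt(108) as a continued fraction. With x_i = (sqrt(108) + m_i)/d_i and (m_0, d_0) = (0, 1): a_0 = floor(sqrt(108)) = 10, since 10^2 = 100 <= 108 < 121 = 11^2.
Iterate m_{i+1} = d_i*a_i - m_i, d_{i+1} = (108 - m_{i+1}^2)/d_i, a_{i+1} = floor((a_0 + m_{i+1})/d_{i+1}):
  m_1 = 1*10 - 0 = 10, d_1 = (108 - 10^2)/1 = 8/1 = 8, a_1 = floor((10 + 10)/8) = 2.
  m_2 = 8*2 - 10 = 6, d_2 = (108 - 6^2)/8 = 72/8 = 9, a_2 = floor((10 + 6)/9) = 1.
  m_3 = 9*1 - 6 = 3, d_3 = (108 - 3^2)/9 = 99/9 = 11, a_3 = floor((10 + 3)/11) = 1.
  m_4 = 11*1 - 3 = 8, d_4 = (108 - 8^2)/11 = 44/11 = 4, a_4 = floor((10 + 8)/4) = 4.
  m_5 = 4*4 - 8 = 8, d_5 = (108 - 8^2)/4 = 44/4 = 11, a_5 = floor((10 + 8)/11) = 1.
  m_6 = 11*1 - 8 = 3, d_6 = (108 - 3^2)/11 = 99/11 = 9, a_6 = floor((10 + 3)/9) = 1.
  m_7 = 9*1 - 3 = 6, d_7 = (108 - 6^2)/9 = 72/9 = 8, a_7 = floor((10 + 6)/8) = 2.
  m_8 = 8*2 - 6 = 10, d_8 = (108 - 10^2)/8 = 8/8 = 1, a_8 = floor((10 + 10)/1) = 20.
  m_9 = 1*20 - 10 = 10, d_9 = (108 - 10^2)/1 = 8/1 = 8: (m_9, d_9) = (m_1, d_1) = (10, 8), so from here the quotients repeat a_1, ..., a_8; the period length is 8.
So sqrt(108) = [10; (2, 1, 1, 4, 1, 1, 2, 20)] with period length k = 8.
k is even, so the fundamental solution of x^2 - 108y^2 = 1 is (p_{k-1}, q_{k-1}) = (p_7, q_7); compute convergents through index 7.
Convergents (p_i = a_i*p_{i-1} + p_{i-2}, q_i = a_i*q_{i-1} + q_{i-2} with p_{-2}=0, p_{-1}=1, q_{-2}=1, q_{-1}=0):
  i=0: a_0=10, p_0 = 10*1 + 0 = 10, q_0 = 10*0 + 1 = 1.
  i=1: a_1=2, p_1 = 2*10 + 1 = 21, q_1 = 2*1 + 0 = 2.
  i=2: a_2=1, p_2 = 1*21 + 10 = 31, q_2 = 1*2 + 1 = 3.
  i=3: a_3=1, p_3 = 1*31 + 21 = 52, q_3 = 1*3 + 2 = 5.
  i=4: a_4=4, p_4 = 4*52 + 31 = 239, q_4 = 4*5 + 3 = 23.
  i=5: a_5=1, p_5 = 1*239 + 52 = 291, q_5 = 1*23 + 5 = 28.
  i=6: a_6=1, p_6 = 1*291 + 239 = 530, q_6 = 1*28 + 23 = 51.
  i=7: a_7=2, p_7 = 2*530 + 291 = 1351, q_7 = 2*51 + 28 = 130.
Check: 1351^2 - 108*130^2 = 1825201 - 1825200 = 1, so (x, y) = (1351, 130) solves the equation, and by the theorem it is the least positive solution.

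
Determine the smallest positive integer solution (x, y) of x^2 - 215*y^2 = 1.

(x, y) = (44, 3)

First expand sqrt(215) as a continued fraction. With x_i = (sqrt(215) + m_i)/d_i and (m_0, d_0) = (0, 1): a_0 = floor(sqrt(215)) = 14, since 14^2 = 196 <= 215 < 225 = 15^2.
Iterate m_{i+1} = d_i*a_i - m_i, d_{i+1} = (215 - m_{i+1}^2)/d_i, a_{i+1} = floor((a_0 + m_{i+1})/d_{i+1}):
  m_1 = 1*14 - 0 = 14, d_1 = (215 - 14^2)/1 = 19/1 = 19, a_1 = floor((14 + 14)/19) = 1.
  m_2 = 19*1 - 14 = 5, d_2 = (215 - 5^2)/19 = 190/19 = 10, a_2 = floor((14 + 5)/10) = 1.
  m_3 = 10*1 - 5 = 5, d_3 = (215 - 5^2)/10 = 190/10 = 19, a_3 = floor((14 + 5)/19) = 1.
  m_4 = 19*1 - 5 = 14, d_4 = (215 - 14^2)/19 = 19/19 = 1, a_4 = floor((14 + 14)/1) = 28.
  m_5 = 1*28 - 14 = 14, d_5 = (215 - 14^2)/1 = 19/1 = 19: (m_5, d_5) = (m_1, d_1) = (14, 19), so from here the quotients repeat a_1, ..., a_4; the period length is 4.
So sqrt(215) = [14; (1, 1, 1, 28)] with period length k = 4.
k is even, so the fundamental solution of x^2 - 215y^2 = 1 is (p_{k-1}, q_{k-1}) = (p_3, q_3); compute convergents through index 3.
Convergents (p_i = a_i*p_{i-1} + p_{i-2}, q_i = a_i*q_{i-1} + q_{i-2} with p_{-2}=0, p_{-1}=1, q_{-2}=1, q_{-1}=0):
  i=0: a_0=14, p_0 = 14*1 + 0 = 14, q_0 = 14*0 + 1 = 1.
  i=1: a_1=1, p_1 = 1*14 + 1 = 15, q_1 = 1*1 + 0 = 1.
  i=2: a_2=1, p_2 = 1*15 + 14 = 29, q_2 = 1*1 + 1 = 2.
  i=3: a_3=1, p_3 = 1*29 + 15 = 44, q_3 = 1*2 + 1 = 3.
Check: 44^2 - 215*3^2 = 1936 - 1935 = 1, so (x, y) = (44, 3) solves the equation, and by the theorem it is the least positive solution.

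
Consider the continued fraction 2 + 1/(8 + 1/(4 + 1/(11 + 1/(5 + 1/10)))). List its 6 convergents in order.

2/1, 17/8, 70/33, 787/371, 4005/1888, 40837/19251

Using the convergent recurrence p_i = a_i*p_{i-1} + p_{i-2}, q_i = a_i*q_{i-1} + q_{i-2} with p_{-2}=0, p_{-1}=1, q_{-2}=1, q_{-1}=0:
  i=0: a_0=2, p_0 = 2*1 + 0 = 2, q_0 = 2*0 + 1 = 1.
  i=1: a_1=8, p_1 = 8*2 + 1 = 17, q_1 = 8*1 + 0 = 8.
  i=2: a_2=4, p_2 = 4*17 + 2 = 70, q_2 = 4*8 + 1 = 33.
  i=3: a_3=11, p_3 = 11*70 + 17 = 787, q_3 = 11*33 + 8 = 371.
  i=4: a_4=5, p_4 = 5*787 + 70 = 4005, q_4 = 5*371 + 33 = 1888.
  i=5: a_5=10, p_5 = 10*4005 + 787 = 40837, q_5 = 10*1888 + 371 = 19251.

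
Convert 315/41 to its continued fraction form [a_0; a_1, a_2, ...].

Run the Euclidean algorithm on 315 and 41; the successive quotients are the partial quotients a_0, a_1, ... (each step inverts the fractional part left over by the previous one):
  315 = 7*41 + 28, so a_0 = 7.
  41 = 1*28 + 13, so a_1 = 1.
  28 = 2*13 + 2, so a_2 = 2.
  13 = 6*2 + 1, so a_3 = 6.
  2 = 2*1 + 0, so a_4 = 2.
The remainder reaches 0 after 5 divisions, so the expansion has 5 partial quotients, read off in order.

[7; 1, 2, 6, 2]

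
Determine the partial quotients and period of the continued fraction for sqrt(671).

Write x_i = (sqrt(671) + m_i)/d_i with (m_0, d_0) = (0, 1). a_0 = floor(sqrt(671)) = 25, since 25^2 = 625 <= 671 < 676 = 26^2.
Iterate m_{i+1} = d_i*a_i - m_i, d_{i+1} = (671 - m_{i+1}^2)/d_i, a_{i+1} = floor((a_0 + m_{i+1})/d_{i+1}):
  m_1 = 1*25 - 0 = 25, d_1 = (671 - 25^2)/1 = 46/1 = 46, a_1 = floor((25 + 25)/46) = 1.
  m_2 = 46*1 - 25 = 21, d_2 = (671 - 21^2)/46 = 230/46 = 5, a_2 = floor((25 + 21)/5) = 9.
  m_3 = 5*9 - 21 = 24, d_3 = (671 - 24^2)/5 = 95/5 = 19, a_3 = floor((25 + 24)/19) = 2.
  m_4 = 19*2 - 24 = 14, d_4 = (671 - 14^2)/19 = 475/19 = 25, a_4 = floor((25 + 14)/25) = 1.
  m_5 = 25*1 - 14 = 11, d_5 = (671 - 11^2)/25 = 550/25 = 22, a_5 = floor((25 + 11)/22) = 1.
  m_6 = 22*1 - 11 = 11, d_6 = (671 - 11^2)/22 = 550/22 = 25, a_6 = floor((25 + 11)/25) = 1.
  m_7 = 25*1 - 11 = 14, d_7 = (671 - 14^2)/25 = 475/25 = 19, a_7 = floor((25 + 14)/19) = 2.
  m_8 = 19*2 - 14 = 24, d_8 = (671 - 24^2)/19 = 95/19 = 5, a_8 = floor((25 + 24)/5) = 9.
  m_9 = 5*9 - 24 = 21, d_9 = (671 - 21^2)/5 = 230/5 = 46, a_9 = floor((25 + 21)/46) = 1.
  m_10 = 46*1 - 21 = 25, d_10 = (671 - 25^2)/46 = 46/46 = 1, a_10 = floor((25 + 25)/1) = 50.
  m_11 = 1*50 - 25 = 25, d_11 = (671 - 25^2)/1 = 46/1 = 46: (m_11, d_11) = (m_1, d_1) = (25, 46), so from here the quotients repeat a_1, ..., a_10; the period length is 10.
Hence the expansion of sqrt(671) is a_0 = 25 followed by the repeating block 1, 9, 2, 1, 1, 1, 2, 9, 1, 50 (period 10).

[25; (1, 9, 2, 1, 1, 1, 2, 9, 1, 50)]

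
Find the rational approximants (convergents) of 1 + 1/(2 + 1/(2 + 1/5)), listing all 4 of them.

1/1, 3/2, 7/5, 38/27

Using the convergent recurrence p_i = a_i*p_{i-1} + p_{i-2}, q_i = a_i*q_{i-1} + q_{i-2} with p_{-2}=0, p_{-1}=1, q_{-2}=1, q_{-1}=0:
  i=0: a_0=1, p_0 = 1*1 + 0 = 1, q_0 = 1*0 + 1 = 1.
  i=1: a_1=2, p_1 = 2*1 + 1 = 3, q_1 = 2*1 + 0 = 2.
  i=2: a_2=2, p_2 = 2*3 + 1 = 7, q_2 = 2*2 + 1 = 5.
  i=3: a_3=5, p_3 = 5*7 + 3 = 38, q_3 = 5*5 + 2 = 27.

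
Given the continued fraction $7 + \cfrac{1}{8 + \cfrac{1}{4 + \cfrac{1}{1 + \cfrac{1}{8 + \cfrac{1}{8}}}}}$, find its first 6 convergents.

Using the convergent recurrence p_i = a_i*p_{i-1} + p_{i-2}, q_i = a_i*q_{i-1} + q_{i-2} with p_{-2}=0, p_{-1}=1, q_{-2}=1, q_{-1}=0:
  i=0: a_0=7, p_0 = 7*1 + 0 = 7, q_0 = 7*0 + 1 = 1.
  i=1: a_1=8, p_1 = 8*7 + 1 = 57, q_1 = 8*1 + 0 = 8.
  i=2: a_2=4, p_2 = 4*57 + 7 = 235, q_2 = 4*8 + 1 = 33.
  i=3: a_3=1, p_3 = 1*235 + 57 = 292, q_3 = 1*33 + 8 = 41.
  i=4: a_4=8, p_4 = 8*292 + 235 = 2571, q_4 = 8*41 + 33 = 361.
  i=5: a_5=8, p_5 = 8*2571 + 292 = 20860, q_5 = 8*361 + 41 = 2929.

7/1, 57/8, 235/33, 292/41, 2571/361, 20860/2929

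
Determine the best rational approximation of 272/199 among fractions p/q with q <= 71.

41/30

Expand x = 272/199 as a continued fraction with the Euclidean algorithm:
  272 = 1*199 + 73, so a_0 = 1.
  199 = 2*73 + 53, so a_1 = 2.
  73 = 1*53 + 20, so a_2 = 1.
  53 = 2*20 + 13, so a_3 = 2.
  20 = 1*13 + 7, so a_4 = 1.
  13 = 1*7 + 6, so a_5 = 1.
  7 = 1*6 + 1, so a_6 = 1.
  6 = 6*1 + 0, so a_7 = 6.
so x = [1; 2, 1, 2, 1, 1, 1, 6].
Convergents (p_i = a_i*p_{i-1} + p_{i-2}, q_i = a_i*q_{i-1} + q_{i-2} with p_{-2}=0, p_{-1}=1, q_{-2}=1, q_{-1}=0), until the denominator exceeds 71:
  i=0: a_0=1, p_0 = 1*1 + 0 = 1, q_0 = 1*0 + 1 = 1.
  i=1: a_1=2, p_1 = 2*1 + 1 = 3, q_1 = 2*1 + 0 = 2.
  i=2: a_2=1, p_2 = 1*3 + 1 = 4, q_2 = 1*2 + 1 = 3.
  i=3: a_3=2, p_3 = 2*4 + 3 = 11, q_3 = 2*3 + 2 = 8.
  i=4: a_4=1, p_4 = 1*11 + 4 = 15, q_4 = 1*8 + 3 = 11.
  i=5: a_5=1, p_5 = 1*15 + 11 = 26, q_5 = 1*11 + 8 = 19.
  i=6: a_6=1, p_6 = 1*26 + 15 = 41, q_6 = 1*19 + 11 = 30.
  i=7: a_7=6, p_7 = 6*41 + 26 = 272, q_7 = 6*30 + 19 = 199.
q_7 = 199 > 71, so the last convergent with denominator <= 71 is p_6/q_6 = 41/30.
The closest fraction with denominator <= 71 is either p_6/q_6 or the intermediate fraction (k*p_6 + p_5)/(k*q_6 + q_5) with the largest k >= 1 whose denominator stays <= 71; these approach x as k grows, and every other convergent or intermediate fraction in range is farther away.
Largest k: floor((71 - q_5)/q_6) = floor((71 - 19)/30) = 1.
That gives (1*41 + 26)/(1*30 + 19) = 67/49.
Compare the errors: |x - 41/30| = |272*30 - 41*199|/(199*30) = 1/5970, and |x - 67/49| = |272*49 - 67*199|/(199*49) = 5/9751.
Cross-multiplying, 1*9751 = 9751 < 29850 = 5*5970, so 1/5970 is smaller: the convergent 41/30 is closer to x than 67/49.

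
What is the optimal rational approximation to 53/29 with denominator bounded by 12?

11/6

Expand x = 53/29 as a continued fraction with the Euclidean algorithm:
  53 = 1*29 + 24, so a_0 = 1.
  29 = 1*24 + 5, so a_1 = 1.
  24 = 4*5 + 4, so a_2 = 4.
  5 = 1*4 + 1, so a_3 = 1.
  4 = 4*1 + 0, so a_4 = 4.
so x = [1; 1, 4, 1, 4].
Convergents (p_i = a_i*p_{i-1} + p_{i-2}, q_i = a_i*q_{i-1} + q_{i-2} with p_{-2}=0, p_{-1}=1, q_{-2}=1, q_{-1}=0), until the denominator exceeds 12:
  i=0: a_0=1, p_0 = 1*1 + 0 = 1, q_0 = 1*0 + 1 = 1.
  i=1: a_1=1, p_1 = 1*1 + 1 = 2, q_1 = 1*1 + 0 = 1.
  i=2: a_2=4, p_2 = 4*2 + 1 = 9, q_2 = 4*1 + 1 = 5.
  i=3: a_3=1, p_3 = 1*9 + 2 = 11, q_3 = 1*5 + 1 = 6.
  i=4: a_4=4, p_4 = 4*11 + 9 = 53, q_4 = 4*6 + 5 = 29.
q_4 = 29 > 12, so the last convergent with denominator <= 12 is p_3/q_3 = 11/6.
The closest fraction with denominator <= 12 is either p_3/q_3 or the intermediate fraction (k*p_3 + p_2)/(k*q_3 + q_2) with the largest k >= 1 whose denominator stays <= 12; these approach x as k grows, and every other convergent or intermediate fraction in range is farther away.
Largest k: floor((12 - q_2)/q_3) = floor((12 - 5)/6) = 1.
That gives (1*11 + 9)/(1*6 + 5) = 20/11.
Compare the errors: |x - 11/6| = |53*6 - 11*29|/(29*6) = 1/174, and |x - 20/11| = |53*11 - 20*29|/(29*11) = 3/319.
Cross-multiplying, 1*319 = 319 < 522 = 3*174, so 1/174 is smaller: the convergent 11/6 is closer to x than 20/11.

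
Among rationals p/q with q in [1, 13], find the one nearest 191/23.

108/13

Expand x = 191/23 as a continued fraction with the Euclidean algorithm:
  191 = 8*23 + 7, so a_0 = 8.
  23 = 3*7 + 2, so a_1 = 3.
  7 = 3*2 + 1, so a_2 = 3.
  2 = 2*1 + 0, so a_3 = 2.
so x = [8; 3, 3, 2].
Convergents (p_i = a_i*p_{i-1} + p_{i-2}, q_i = a_i*q_{i-1} + q_{i-2} with p_{-2}=0, p_{-1}=1, q_{-2}=1, q_{-1}=0), until the denominator exceeds 13:
  i=0: a_0=8, p_0 = 8*1 + 0 = 8, q_0 = 8*0 + 1 = 1.
  i=1: a_1=3, p_1 = 3*8 + 1 = 25, q_1 = 3*1 + 0 = 3.
  i=2: a_2=3, p_2 = 3*25 + 8 = 83, q_2 = 3*3 + 1 = 10.
  i=3: a_3=2, p_3 = 2*83 + 25 = 191, q_3 = 2*10 + 3 = 23.
q_3 = 23 > 13, so the last convergent with denominator <= 13 is p_2/q_2 = 83/10.
The closest fraction with denominator <= 13 is either p_2/q_2 or the intermediate fraction (k*p_2 + p_1)/(k*q_2 + q_1) with the largest k >= 1 whose denominator stays <= 13; these approach x as k grows, and every other convergent or intermediate fraction in range is farther away.
Largest k: floor((13 - q_1)/q_2) = floor((13 - 3)/10) = 1.
That gives (1*83 + 25)/(1*10 + 3) = 108/13.
Compare the errors: |x - 83/10| = |191*10 - 83*23|/(23*10) = 1/230, and |x - 108/13| = |191*13 - 108*23|/(23*13) = 1/299.
Cross-multiplying, 1*230 = 230 < 299 = 1*299, so 1/299 is smaller: the intermediate fraction 108/13 is closer to x than 83/10.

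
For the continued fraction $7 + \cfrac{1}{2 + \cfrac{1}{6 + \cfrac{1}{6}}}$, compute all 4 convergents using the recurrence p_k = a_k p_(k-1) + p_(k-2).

7/1, 15/2, 97/13, 597/80

Using the convergent recurrence p_i = a_i*p_{i-1} + p_{i-2}, q_i = a_i*q_{i-1} + q_{i-2} with p_{-2}=0, p_{-1}=1, q_{-2}=1, q_{-1}=0:
  i=0: a_0=7, p_0 = 7*1 + 0 = 7, q_0 = 7*0 + 1 = 1.
  i=1: a_1=2, p_1 = 2*7 + 1 = 15, q_1 = 2*1 + 0 = 2.
  i=2: a_2=6, p_2 = 6*15 + 7 = 97, q_2 = 6*2 + 1 = 13.
  i=3: a_3=6, p_3 = 6*97 + 15 = 597, q_3 = 6*13 + 2 = 80.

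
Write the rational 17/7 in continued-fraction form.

[2; 2, 3]

Run the Euclidean algorithm on 17 and 7; the successive quotients are the partial quotients a_0, a_1, ... (each step inverts the fractional part left over by the previous one):
  17 = 2*7 + 3, so a_0 = 2.
  7 = 2*3 + 1, so a_1 = 2.
  3 = 3*1 + 0, so a_2 = 3.
The remainder reaches 0 after 3 divisions, so the expansion has 3 partial quotients, read off in order.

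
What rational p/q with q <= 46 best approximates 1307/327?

4/1

Expand x = 1307/327 as a continued fraction with the Euclidean algorithm:
  1307 = 3*327 + 326, so a_0 = 3.
  327 = 1*326 + 1, so a_1 = 1.
  326 = 326*1 + 0, so a_2 = 326.
so x = [3; 1, 326].
Convergents (p_i = a_i*p_{i-1} + p_{i-2}, q_i = a_i*q_{i-1} + q_{i-2} with p_{-2}=0, p_{-1}=1, q_{-2}=1, q_{-1}=0), until the denominator exceeds 46:
  i=0: a_0=3, p_0 = 3*1 + 0 = 3, q_0 = 3*0 + 1 = 1.
  i=1: a_1=1, p_1 = 1*3 + 1 = 4, q_1 = 1*1 + 0 = 1.
  i=2: a_2=326, p_2 = 326*4 + 3 = 1307, q_2 = 326*1 + 1 = 327.
q_2 = 327 > 46, so the last convergent with denominator <= 46 is p_1/q_1 = 4/1.
The closest fraction with denominator <= 46 is either p_1/q_1 or the intermediate fraction (k*p_1 + p_0)/(k*q_1 + q_0) with the largest k >= 1 whose denominator stays <= 46; these approach x as k grows, and every other convergent or intermediate fraction in range is farther away.
Largest k: floor((46 - q_0)/q_1) = floor((46 - 1)/1) = 45.
That gives (45*4 + 3)/(45*1 + 1) = 183/46.
Compare the errors: |x - 4/1| = |1307*1 - 4*327|/(327*1) = 1/327, and |x - 183/46| = |1307*46 - 183*327|/(327*46) = 281/15042.
Cross-multiplying, 1*15042 = 15042 < 91887 = 281*327, so 1/327 is smaller: the convergent 4/1 is closer to x than 183/46.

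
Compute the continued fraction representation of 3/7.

[0; 2, 3]

Run the Euclidean algorithm on 3 and 7; the successive quotients are the partial quotients a_0, a_1, ... (each step inverts the fractional part left over by the previous one):
  3 = 0*7 + 3, so a_0 = 0.
  7 = 2*3 + 1, so a_1 = 2.
  3 = 3*1 + 0, so a_2 = 3.
The remainder reaches 0 after 3 divisions, so the expansion has 3 partial quotients, read off in order.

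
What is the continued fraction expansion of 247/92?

[2; 1, 2, 5, 1, 4]

Run the Euclidean algorithm on 247 and 92; the successive quotients are the partial quotients a_0, a_1, ... (each step inverts the fractional part left over by the previous one):
  247 = 2*92 + 63, so a_0 = 2.
  92 = 1*63 + 29, so a_1 = 1.
  63 = 2*29 + 5, so a_2 = 2.
  29 = 5*5 + 4, so a_3 = 5.
  5 = 1*4 + 1, so a_4 = 1.
  4 = 4*1 + 0, so a_5 = 4.
The remainder reaches 0 after 6 divisions, so the expansion has 6 partial quotients, read off in order.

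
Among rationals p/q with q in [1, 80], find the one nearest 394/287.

81/59

Expand x = 394/287 as a continued fraction with the Euclidean algorithm:
  394 = 1*287 + 107, so a_0 = 1.
  287 = 2*107 + 73, so a_1 = 2.
  107 = 1*73 + 34, so a_2 = 1.
  73 = 2*34 + 5, so a_3 = 2.
  34 = 6*5 + 4, so a_4 = 6.
  5 = 1*4 + 1, so a_5 = 1.
  4 = 4*1 + 0, so a_6 = 4.
so x = [1; 2, 1, 2, 6, 1, 4].
Convergents (p_i = a_i*p_{i-1} + p_{i-2}, q_i = a_i*q_{i-1} + q_{i-2} with p_{-2}=0, p_{-1}=1, q_{-2}=1, q_{-1}=0), until the denominator exceeds 80:
  i=0: a_0=1, p_0 = 1*1 + 0 = 1, q_0 = 1*0 + 1 = 1.
  i=1: a_1=2, p_1 = 2*1 + 1 = 3, q_1 = 2*1 + 0 = 2.
  i=2: a_2=1, p_2 = 1*3 + 1 = 4, q_2 = 1*2 + 1 = 3.
  i=3: a_3=2, p_3 = 2*4 + 3 = 11, q_3 = 2*3 + 2 = 8.
  i=4: a_4=6, p_4 = 6*11 + 4 = 70, q_4 = 6*8 + 3 = 51.
  i=5: a_5=1, p_5 = 1*70 + 11 = 81, q_5 = 1*51 + 8 = 59.
  i=6: a_6=4, p_6 = 4*81 + 70 = 394, q_6 = 4*59 + 51 = 287.
q_6 = 287 > 80, so the last convergent with denominator <= 80 is p_5/q_5 = 81/59.
The closest fraction with denominator <= 80 is either p_5/q_5 or the intermediate fraction (k*p_5 + p_4)/(k*q_5 + q_4) with the largest k >= 1 whose denominator stays <= 80; these approach x as k grows, and every other convergent or intermediate fraction in range is farther away.
Largest k: floor((80 - q_4)/q_5) = floor((80 - 51)/59) = 0.
Since k = 0, no intermediate fraction beyond p_5/q_5 has denominator <= 80, so the convergent 81/59 is the closest (its error is |394*59 - 81*287|/(287*59) = 1/16933).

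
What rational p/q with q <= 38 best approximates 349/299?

7/6

Expand x = 349/299 as a continued fraction with the Euclidean algorithm:
  349 = 1*299 + 50, so a_0 = 1.
  299 = 5*50 + 49, so a_1 = 5.
  50 = 1*49 + 1, so a_2 = 1.
  49 = 49*1 + 0, so a_3 = 49.
so x = [1; 5, 1, 49].
Convergents (p_i = a_i*p_{i-1} + p_{i-2}, q_i = a_i*q_{i-1} + q_{i-2} with p_{-2}=0, p_{-1}=1, q_{-2}=1, q_{-1}=0), until the denominator exceeds 38:
  i=0: a_0=1, p_0 = 1*1 + 0 = 1, q_0 = 1*0 + 1 = 1.
  i=1: a_1=5, p_1 = 5*1 + 1 = 6, q_1 = 5*1 + 0 = 5.
  i=2: a_2=1, p_2 = 1*6 + 1 = 7, q_2 = 1*5 + 1 = 6.
  i=3: a_3=49, p_3 = 49*7 + 6 = 349, q_3 = 49*6 + 5 = 299.
q_3 = 299 > 38, so the last convergent with denominator <= 38 is p_2/q_2 = 7/6.
The closest fraction with denominator <= 38 is either p_2/q_2 or the intermediate fraction (k*p_2 + p_1)/(k*q_2 + q_1) with the largest k >= 1 whose denominator stays <= 38; these approach x as k grows, and every other convergent or intermediate fraction in range is farther away.
Largest k: floor((38 - q_1)/q_2) = floor((38 - 5)/6) = 5.
That gives (5*7 + 6)/(5*6 + 5) = 41/35.
Compare the errors: |x - 7/6| = |349*6 - 7*299|/(299*6) = 1/1794, and |x - 41/35| = |349*35 - 41*299|/(299*35) = 44/10465.
Cross-multiplying, 1*10465 = 10465 < 78936 = 44*1794, so 1/1794 is smaller: the convergent 7/6 is closer to x than 41/35.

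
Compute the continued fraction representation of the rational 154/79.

[1; 1, 18, 1, 3]

Run the Euclidean algorithm on 154 and 79; the successive quotients are the partial quotients a_0, a_1, ... (each step inverts the fractional part left over by the previous one):
  154 = 1*79 + 75, so a_0 = 1.
  79 = 1*75 + 4, so a_1 = 1.
  75 = 18*4 + 3, so a_2 = 18.
  4 = 1*3 + 1, so a_3 = 1.
  3 = 3*1 + 0, so a_4 = 3.
The remainder reaches 0 after 5 divisions, so the expansion has 5 partial quotients, read off in order.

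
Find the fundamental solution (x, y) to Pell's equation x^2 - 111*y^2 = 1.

First expand sqrt(111) as a continued fraction. With x_i = (sqrt(111) + m_i)/d_i and (m_0, d_0) = (0, 1): a_0 = floor(sqrt(111)) = 10, since 10^2 = 100 <= 111 < 121 = 11^2.
Iterate m_{i+1} = d_i*a_i - m_i, d_{i+1} = (111 - m_{i+1}^2)/d_i, a_{i+1} = floor((a_0 + m_{i+1})/d_{i+1}):
  m_1 = 1*10 - 0 = 10, d_1 = (111 - 10^2)/1 = 11/1 = 11, a_1 = floor((10 + 10)/11) = 1.
  m_2 = 11*1 - 10 = 1, d_2 = (111 - 1^2)/11 = 110/11 = 10, a_2 = floor((10 + 1)/10) = 1.
  m_3 = 10*1 - 1 = 9, d_3 = (111 - 9^2)/10 = 30/10 = 3, a_3 = floor((10 + 9)/3) = 6.
  m_4 = 3*6 - 9 = 9, d_4 = (111 - 9^2)/3 = 30/3 = 10, a_4 = floor((10 + 9)/10) = 1.
  m_5 = 10*1 - 9 = 1, d_5 = (111 - 1^2)/10 = 110/10 = 11, a_5 = floor((10 + 1)/11) = 1.
  m_6 = 11*1 - 1 = 10, d_6 = (111 - 10^2)/11 = 11/11 = 1, a_6 = floor((10 + 10)/1) = 20.
  m_7 = 1*20 - 10 = 10, d_7 = (111 - 10^2)/1 = 11/1 = 11: (m_7, d_7) = (m_1, d_1) = (10, 11), so from here the quotients repeat a_1, ..., a_6; the period length is 6.
So sqrt(111) = [10; (1, 1, 6, 1, 1, 20)] with period length k = 6.
k is even, so the fundamental solution of x^2 - 111y^2 = 1 is (p_{k-1}, q_{k-1}) = (p_5, q_5); compute convergents through index 5.
Convergents (p_i = a_i*p_{i-1} + p_{i-2}, q_i = a_i*q_{i-1} + q_{i-2} with p_{-2}=0, p_{-1}=1, q_{-2}=1, q_{-1}=0):
  i=0: a_0=10, p_0 = 10*1 + 0 = 10, q_0 = 10*0 + 1 = 1.
  i=1: a_1=1, p_1 = 1*10 + 1 = 11, q_1 = 1*1 + 0 = 1.
  i=2: a_2=1, p_2 = 1*11 + 10 = 21, q_2 = 1*1 + 1 = 2.
  i=3: a_3=6, p_3 = 6*21 + 11 = 137, q_3 = 6*2 + 1 = 13.
  i=4: a_4=1, p_4 = 1*137 + 21 = 158, q_4 = 1*13 + 2 = 15.
  i=5: a_5=1, p_5 = 1*158 + 137 = 295, q_5 = 1*15 + 13 = 28.
Check: 295^2 - 111*28^2 = 87025 - 87024 = 1, so (x, y) = (295, 28) solves the equation, and by the theorem it is the least positive solution.

(x, y) = (295, 28)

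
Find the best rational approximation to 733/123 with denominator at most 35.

Expand x = 733/123 as a continued fraction with the Euclidean algorithm:
  733 = 5*123 + 118, so a_0 = 5.
  123 = 1*118 + 5, so a_1 = 1.
  118 = 23*5 + 3, so a_2 = 23.
  5 = 1*3 + 2, so a_3 = 1.
  3 = 1*2 + 1, so a_4 = 1.
  2 = 2*1 + 0, so a_5 = 2.
so x = [5; 1, 23, 1, 1, 2].
Convergents (p_i = a_i*p_{i-1} + p_{i-2}, q_i = a_i*q_{i-1} + q_{i-2} with p_{-2}=0, p_{-1}=1, q_{-2}=1, q_{-1}=0), until the denominator exceeds 35:
  i=0: a_0=5, p_0 = 5*1 + 0 = 5, q_0 = 5*0 + 1 = 1.
  i=1: a_1=1, p_1 = 1*5 + 1 = 6, q_1 = 1*1 + 0 = 1.
  i=2: a_2=23, p_2 = 23*6 + 5 = 143, q_2 = 23*1 + 1 = 24.
  i=3: a_3=1, p_3 = 1*143 + 6 = 149, q_3 = 1*24 + 1 = 25.
  i=4: a_4=1, p_4 = 1*149 + 143 = 292, q_4 = 1*25 + 24 = 49.
q_4 = 49 > 35, so the last convergent with denominator <= 35 is p_3/q_3 = 149/25.
The closest fraction with denominator <= 35 is either p_3/q_3 or the intermediate fraction (k*p_3 + p_2)/(k*q_3 + q_2) with the largest k >= 1 whose denominator stays <= 35; these approach x as k grows, and every other convergent or intermediate fraction in range is farther away.
Largest k: floor((35 - q_2)/q_3) = floor((35 - 24)/25) = 0.
Since k = 0, no intermediate fraction beyond p_3/q_3 has denominator <= 35, so the convergent 149/25 is the closest (its error is |733*25 - 149*123|/(123*25) = 2/3075).

149/25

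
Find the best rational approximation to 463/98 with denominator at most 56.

Expand x = 463/98 as a continued fraction with the Euclidean algorithm:
  463 = 4*98 + 71, so a_0 = 4.
  98 = 1*71 + 27, so a_1 = 1.
  71 = 2*27 + 17, so a_2 = 2.
  27 = 1*17 + 10, so a_3 = 1.
  17 = 1*10 + 7, so a_4 = 1.
  10 = 1*7 + 3, so a_5 = 1.
  7 = 2*3 + 1, so a_6 = 2.
  3 = 3*1 + 0, so a_7 = 3.
so x = [4; 1, 2, 1, 1, 1, 2, 3].
Convergents (p_i = a_i*p_{i-1} + p_{i-2}, q_i = a_i*q_{i-1} + q_{i-2} with p_{-2}=0, p_{-1}=1, q_{-2}=1, q_{-1}=0), until the denominator exceeds 56:
  i=0: a_0=4, p_0 = 4*1 + 0 = 4, q_0 = 4*0 + 1 = 1.
  i=1: a_1=1, p_1 = 1*4 + 1 = 5, q_1 = 1*1 + 0 = 1.
  i=2: a_2=2, p_2 = 2*5 + 4 = 14, q_2 = 2*1 + 1 = 3.
  i=3: a_3=1, p_3 = 1*14 + 5 = 19, q_3 = 1*3 + 1 = 4.
  i=4: a_4=1, p_4 = 1*19 + 14 = 33, q_4 = 1*4 + 3 = 7.
  i=5: a_5=1, p_5 = 1*33 + 19 = 52, q_5 = 1*7 + 4 = 11.
  i=6: a_6=2, p_6 = 2*52 + 33 = 137, q_6 = 2*11 + 7 = 29.
  i=7: a_7=3, p_7 = 3*137 + 52 = 463, q_7 = 3*29 + 11 = 98.
q_7 = 98 > 56, so the last convergent with denominator <= 56 is p_6/q_6 = 137/29.
The closest fraction with denominator <= 56 is either p_6/q_6 or the intermediate fraction (k*p_6 + p_5)/(k*q_6 + q_5) with the largest k >= 1 whose denominator stays <= 56; these approach x as k grows, and every other convergent or intermediate fraction in range is farther away.
Largest k: floor((56 - q_5)/q_6) = floor((56 - 11)/29) = 1.
That gives (1*137 + 52)/(1*29 + 11) = 189/40.
Compare the errors: |x - 137/29| = |463*29 - 137*98|/(98*29) = 1/2842, and |x - 189/40| = |463*40 - 189*98|/(98*40) = 2/3920.
Cross-multiplying, 1*3920 = 3920 < 5684 = 2*2842, so 1/2842 is smaller: the convergent 137/29 is closer to x than 189/40.

137/29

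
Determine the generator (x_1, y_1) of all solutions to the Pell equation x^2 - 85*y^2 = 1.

First expand sqrt(85) as a continued fraction. With x_i = (sqrt(85) + m_i)/d_i and (m_0, d_0) = (0, 1): a_0 = floor(sqrt(85)) = 9, since 9^2 = 81 <= 85 < 100 = 10^2.
Iterate m_{i+1} = d_i*a_i - m_i, d_{i+1} = (85 - m_{i+1}^2)/d_i, a_{i+1} = floor((a_0 + m_{i+1})/d_{i+1}):
  m_1 = 1*9 - 0 = 9, d_1 = (85 - 9^2)/1 = 4/1 = 4, a_1 = floor((9 + 9)/4) = 4.
  m_2 = 4*4 - 9 = 7, d_2 = (85 - 7^2)/4 = 36/4 = 9, a_2 = floor((9 + 7)/9) = 1.
  m_3 = 9*1 - 7 = 2, d_3 = (85 - 2^2)/9 = 81/9 = 9, a_3 = floor((9 + 2)/9) = 1.
  m_4 = 9*1 - 2 = 7, d_4 = (85 - 7^2)/9 = 36/9 = 4, a_4 = floor((9 + 7)/4) = 4.
  m_5 = 4*4 - 7 = 9, d_5 = (85 - 9^2)/4 = 4/4 = 1, a_5 = floor((9 + 9)/1) = 18.
  m_6 = 1*18 - 9 = 9, d_6 = (85 - 9^2)/1 = 4/1 = 4: (m_6, d_6) = (m_1, d_1) = (9, 4), so from here the quotients repeat a_1, ..., a_5; the period length is 5.
So sqrt(85) = [9; (4, 1, 1, 4, 18)] with period length k = 5.
k is odd, so (p_{k-1}, q_{k-1}) only solves x^2 - 85y^2 = -1 and the fundamental solution of x^2 - 85y^2 = 1 is (p_{2k-1}, q_{2k-1}) = (p_9, q_9); compute convergents through index 9, running through the period twice.
Convergents (p_i = a_i*p_{i-1} + p_{i-2}, q_i = a_i*q_{i-1} + q_{i-2} with p_{-2}=0, p_{-1}=1, q_{-2}=1, q_{-1}=0):
  i=0: a_0=9, p_0 = 9*1 + 0 = 9, q_0 = 9*0 + 1 = 1.
  i=1: a_1=4, p_1 = 4*9 + 1 = 37, q_1 = 4*1 + 0 = 4.
  i=2: a_2=1, p_2 = 1*37 + 9 = 46, q_2 = 1*4 + 1 = 5.
  i=3: a_3=1, p_3 = 1*46 + 37 = 83, q_3 = 1*5 + 4 = 9.
  i=4: a_4=4, p_4 = 4*83 + 46 = 378, q_4 = 4*9 + 5 = 41.
  i=5: a_5=18, p_5 = 18*378 + 83 = 6887, q_5 = 18*41 + 9 = 747.
  i=6: a_6=4, p_6 = 4*6887 + 378 = 27926, q_6 = 4*747 + 41 = 3029.
  i=7: a_7=1, p_7 = 1*27926 + 6887 = 34813, q_7 = 1*3029 + 747 = 3776.
  i=8: a_8=1, p_8 = 1*34813 + 27926 = 62739, q_8 = 1*3776 + 3029 = 6805.
  i=9: a_9=4, p_9 = 4*62739 + 34813 = 285769, q_9 = 4*6805 + 3776 = 30996.
Indeed p_4^2 - 85*q_4^2 = 142884 - 142885 = -1, not +1.
Check: 285769^2 - 85*30996^2 = 81663921361 - 81663921360 = 1, so (x, y) = (285769, 30996) solves the equation, and by the theorem it is the least positive solution.

(x, y) = (285769, 30996)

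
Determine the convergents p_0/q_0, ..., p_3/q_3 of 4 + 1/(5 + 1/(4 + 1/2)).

Using the convergent recurrence p_i = a_i*p_{i-1} + p_{i-2}, q_i = a_i*q_{i-1} + q_{i-2} with p_{-2}=0, p_{-1}=1, q_{-2}=1, q_{-1}=0:
  i=0: a_0=4, p_0 = 4*1 + 0 = 4, q_0 = 4*0 + 1 = 1.
  i=1: a_1=5, p_1 = 5*4 + 1 = 21, q_1 = 5*1 + 0 = 5.
  i=2: a_2=4, p_2 = 4*21 + 4 = 88, q_2 = 4*5 + 1 = 21.
  i=3: a_3=2, p_3 = 2*88 + 21 = 197, q_3 = 2*21 + 5 = 47.

4/1, 21/5, 88/21, 197/47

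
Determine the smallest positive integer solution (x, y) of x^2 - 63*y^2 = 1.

(x, y) = (8, 1)

First expand sqrt(63) as a continued fraction. With x_i = (sqrt(63) + m_i)/d_i and (m_0, d_0) = (0, 1): a_0 = floor(sqrt(63)) = 7, since 7^2 = 49 <= 63 < 64 = 8^2.
Iterate m_{i+1} = d_i*a_i - m_i, d_{i+1} = (63 - m_{i+1}^2)/d_i, a_{i+1} = floor((a_0 + m_{i+1})/d_{i+1}):
  m_1 = 1*7 - 0 = 7, d_1 = (63 - 7^2)/1 = 14/1 = 14, a_1 = floor((7 + 7)/14) = 1.
  m_2 = 14*1 - 7 = 7, d_2 = (63 - 7^2)/14 = 14/14 = 1, a_2 = floor((7 + 7)/1) = 14.
  m_3 = 1*14 - 7 = 7, d_3 = (63 - 7^2)/1 = 14/1 = 14: (m_3, d_3) = (m_1, d_1) = (7, 14), so from here the quotients repeat a_1, a_2; the period length is 2.
So sqrt(63) = [7; (1, 14)] with period length k = 2.
k is even, so the fundamental solution of x^2 - 63y^2 = 1 is (p_{k-1}, q_{k-1}) = (p_1, q_1); compute convergents through index 1.
Convergents (p_i = a_i*p_{i-1} + p_{i-2}, q_i = a_i*q_{i-1} + q_{i-2} with p_{-2}=0, p_{-1}=1, q_{-2}=1, q_{-1}=0):
  i=0: a_0=7, p_0 = 7*1 + 0 = 7, q_0 = 7*0 + 1 = 1.
  i=1: a_1=1, p_1 = 1*7 + 1 = 8, q_1 = 1*1 + 0 = 1.
Check: 8^2 - 63*1^2 = 64 - 63 = 1, so (x, y) = (8, 1) solves the equation, and by the theorem it is the least positive solution.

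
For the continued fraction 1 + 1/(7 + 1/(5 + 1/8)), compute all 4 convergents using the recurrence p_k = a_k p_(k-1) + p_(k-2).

1/1, 8/7, 41/36, 336/295

Using the convergent recurrence p_i = a_i*p_{i-1} + p_{i-2}, q_i = a_i*q_{i-1} + q_{i-2} with p_{-2}=0, p_{-1}=1, q_{-2}=1, q_{-1}=0:
  i=0: a_0=1, p_0 = 1*1 + 0 = 1, q_0 = 1*0 + 1 = 1.
  i=1: a_1=7, p_1 = 7*1 + 1 = 8, q_1 = 7*1 + 0 = 7.
  i=2: a_2=5, p_2 = 5*8 + 1 = 41, q_2 = 5*7 + 1 = 36.
  i=3: a_3=8, p_3 = 8*41 + 8 = 336, q_3 = 8*36 + 7 = 295.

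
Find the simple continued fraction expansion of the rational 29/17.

Run the Euclidean algorithm on 29 and 17; the successive quotients are the partial quotients a_0, a_1, ... (each step inverts the fractional part left over by the previous one):
  29 = 1*17 + 12, so a_0 = 1.
  17 = 1*12 + 5, so a_1 = 1.
  12 = 2*5 + 2, so a_2 = 2.
  5 = 2*2 + 1, so a_3 = 2.
  2 = 2*1 + 0, so a_4 = 2.
The remainder reaches 0 after 5 divisions, so the expansion has 5 partial quotients, read off in order.

[1; 1, 2, 2, 2]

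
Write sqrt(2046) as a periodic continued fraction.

Write x_i = (sqrt(2046) + m_i)/d_i with (m_0, d_0) = (0, 1). a_0 = floor(sqrt(2046)) = 45, since 45^2 = 2025 <= 2046 < 2116 = 46^2.
Iterate m_{i+1} = d_i*a_i - m_i, d_{i+1} = (2046 - m_{i+1}^2)/d_i, a_{i+1} = floor((a_0 + m_{i+1})/d_{i+1}):
  m_1 = 1*45 - 0 = 45, d_1 = (2046 - 45^2)/1 = 21/1 = 21, a_1 = floor((45 + 45)/21) = 4.
  m_2 = 21*4 - 45 = 39, d_2 = (2046 - 39^2)/21 = 525/21 = 25, a_2 = floor((45 + 39)/25) = 3.
  m_3 = 25*3 - 39 = 36, d_3 = (2046 - 36^2)/25 = 750/25 = 30, a_3 = floor((45 + 36)/30) = 2.
  m_4 = 30*2 - 36 = 24, d_4 = (2046 - 24^2)/30 = 1470/30 = 49, a_4 = floor((45 + 24)/49) = 1.
  m_5 = 49*1 - 24 = 25, d_5 = (2046 - 25^2)/49 = 1421/49 = 29, a_5 = floor((45 + 25)/29) = 2.
  m_6 = 29*2 - 25 = 33, d_6 = (2046 - 33^2)/29 = 957/29 = 33, a_6 = floor((45 + 33)/33) = 2.
  m_7 = 33*2 - 33 = 33, d_7 = (2046 - 33^2)/33 = 957/33 = 29, a_7 = floor((45 + 33)/29) = 2.
  m_8 = 29*2 - 33 = 25, d_8 = (2046 - 25^2)/29 = 1421/29 = 49, a_8 = floor((45 + 25)/49) = 1.
  m_9 = 49*1 - 25 = 24, d_9 = (2046 - 24^2)/49 = 1470/49 = 30, a_9 = floor((45 + 24)/30) = 2.
  m_10 = 30*2 - 24 = 36, d_10 = (2046 - 36^2)/30 = 750/30 = 25, a_10 = floor((45 + 36)/25) = 3.
  m_11 = 25*3 - 36 = 39, d_11 = (2046 - 39^2)/25 = 525/25 = 21, a_11 = floor((45 + 39)/21) = 4.
  m_12 = 21*4 - 39 = 45, d_12 = (2046 - 45^2)/21 = 21/21 = 1, a_12 = floor((45 + 45)/1) = 90.
  m_13 = 1*90 - 45 = 45, d_13 = (2046 - 45^2)/1 = 21/1 = 21: (m_13, d_13) = (m_1, d_1) = (45, 21), so from here the quotients repeat a_1, ..., a_12; the period length is 12.
Hence the expansion of sqrt(2046) is a_0 = 45 followed by the repeating block 4, 3, 2, 1, 2, 2, 2, 1, 2, 3, 4, 90 (period 12).

[45; (4, 3, 2, 1, 2, 2, 2, 1, 2, 3, 4, 90)]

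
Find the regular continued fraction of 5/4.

Run the Euclidean algorithm on 5 and 4; the successive quotients are the partial quotients a_0, a_1, ... (each step inverts the fractional part left over by the previous one):
  5 = 1*4 + 1, so a_0 = 1.
  4 = 4*1 + 0, so a_1 = 4.
The remainder reaches 0 after 2 divisions, so the expansion has 2 partial quotients, read off in order.

[1; 4]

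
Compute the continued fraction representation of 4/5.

[0; 1, 4]

Run the Euclidean algorithm on 4 and 5; the successive quotients are the partial quotients a_0, a_1, ... (each step inverts the fractional part left over by the previous one):
  4 = 0*5 + 4, so a_0 = 0.
  5 = 1*4 + 1, so a_1 = 1.
  4 = 4*1 + 0, so a_2 = 4.
The remainder reaches 0 after 3 divisions, so the expansion has 3 partial quotients, read off in order.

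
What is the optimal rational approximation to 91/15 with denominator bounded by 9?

55/9

Expand x = 91/15 as a continued fraction with the Euclidean algorithm:
  91 = 6*15 + 1, so a_0 = 6.
  15 = 15*1 + 0, so a_1 = 15.
so x = [6; 15].
Convergents (p_i = a_i*p_{i-1} + p_{i-2}, q_i = a_i*q_{i-1} + q_{i-2} with p_{-2}=0, p_{-1}=1, q_{-2}=1, q_{-1}=0), until the denominator exceeds 9:
  i=0: a_0=6, p_0 = 6*1 + 0 = 6, q_0 = 6*0 + 1 = 1.
  i=1: a_1=15, p_1 = 15*6 + 1 = 91, q_1 = 15*1 + 0 = 15.
q_1 = 15 > 9, so the last convergent with denominator <= 9 is p_0/q_0 = 6/1.
The closest fraction with denominator <= 9 is either p_0/q_0 or the intermediate fraction (k*p_0 + p_{-1})/(k*q_0 + q_{-1}) with the largest k >= 1 whose denominator stays <= 9; these approach x as k grows, and every other convergent or intermediate fraction in range is farther away.
Largest k: floor((9 - q_{-1})/q_0) = floor((9 - 0)/1) = 9 (using the seeds p_{-1} = 1, q_{-1} = 0).
That gives (9*6 + 1)/(9*1 + 0) = 55/9.
Compare the errors: |x - 6/1| = |91*1 - 6*15|/(15*1) = 1/15, and |x - 55/9| = |91*9 - 55*15|/(15*9) = 6/135.
Cross-multiplying, 6*15 = 90 < 135 = 1*135, so 6/135 is smaller: the intermediate fraction 55/9 is closer to x than 6/1.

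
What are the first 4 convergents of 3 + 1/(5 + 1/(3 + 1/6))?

Using the convergent recurrence p_i = a_i*p_{i-1} + p_{i-2}, q_i = a_i*q_{i-1} + q_{i-2} with p_{-2}=0, p_{-1}=1, q_{-2}=1, q_{-1}=0:
  i=0: a_0=3, p_0 = 3*1 + 0 = 3, q_0 = 3*0 + 1 = 1.
  i=1: a_1=5, p_1 = 5*3 + 1 = 16, q_1 = 5*1 + 0 = 5.
  i=2: a_2=3, p_2 = 3*16 + 3 = 51, q_2 = 3*5 + 1 = 16.
  i=3: a_3=6, p_3 = 6*51 + 16 = 322, q_3 = 6*16 + 5 = 101.

3/1, 16/5, 51/16, 322/101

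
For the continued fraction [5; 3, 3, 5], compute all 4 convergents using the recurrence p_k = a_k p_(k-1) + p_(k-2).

5/1, 16/3, 53/10, 281/53

Using the convergent recurrence p_i = a_i*p_{i-1} + p_{i-2}, q_i = a_i*q_{i-1} + q_{i-2} with p_{-2}=0, p_{-1}=1, q_{-2}=1, q_{-1}=0:
  i=0: a_0=5, p_0 = 5*1 + 0 = 5, q_0 = 5*0 + 1 = 1.
  i=1: a_1=3, p_1 = 3*5 + 1 = 16, q_1 = 3*1 + 0 = 3.
  i=2: a_2=3, p_2 = 3*16 + 5 = 53, q_2 = 3*3 + 1 = 10.
  i=3: a_3=5, p_3 = 5*53 + 16 = 281, q_3 = 5*10 + 3 = 53.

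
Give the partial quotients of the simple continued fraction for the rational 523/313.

[1; 1, 2, 25, 1, 3]

Run the Euclidean algorithm on 523 and 313; the successive quotients are the partial quotients a_0, a_1, ... (each step inverts the fractional part left over by the previous one):
  523 = 1*313 + 210, so a_0 = 1.
  313 = 1*210 + 103, so a_1 = 1.
  210 = 2*103 + 4, so a_2 = 2.
  103 = 25*4 + 3, so a_3 = 25.
  4 = 1*3 + 1, so a_4 = 1.
  3 = 3*1 + 0, so a_5 = 3.
The remainder reaches 0 after 6 divisions, so the expansion has 6 partial quotients, read off in order.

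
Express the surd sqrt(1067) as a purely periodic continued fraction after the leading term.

[32; (1, 1, 1, 64)]

Write x_i = (sqrt(1067) + m_i)/d_i with (m_0, d_0) = (0, 1). a_0 = floor(sqrt(1067)) = 32, since 32^2 = 1024 <= 1067 < 1089 = 33^2.
Iterate m_{i+1} = d_i*a_i - m_i, d_{i+1} = (1067 - m_{i+1}^2)/d_i, a_{i+1} = floor((a_0 + m_{i+1})/d_{i+1}):
  m_1 = 1*32 - 0 = 32, d_1 = (1067 - 32^2)/1 = 43/1 = 43, a_1 = floor((32 + 32)/43) = 1.
  m_2 = 43*1 - 32 = 11, d_2 = (1067 - 11^2)/43 = 946/43 = 22, a_2 = floor((32 + 11)/22) = 1.
  m_3 = 22*1 - 11 = 11, d_3 = (1067 - 11^2)/22 = 946/22 = 43, a_3 = floor((32 + 11)/43) = 1.
  m_4 = 43*1 - 11 = 32, d_4 = (1067 - 32^2)/43 = 43/43 = 1, a_4 = floor((32 + 32)/1) = 64.
  m_5 = 1*64 - 32 = 32, d_5 = (1067 - 32^2)/1 = 43/1 = 43: (m_5, d_5) = (m_1, d_1) = (32, 43), so from here the quotients repeat a_1, ..., a_4; the period length is 4.
Hence the expansion of sqrt(1067) is a_0 = 32 followed by the repeating block 1, 1, 1, 64 (period 4).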